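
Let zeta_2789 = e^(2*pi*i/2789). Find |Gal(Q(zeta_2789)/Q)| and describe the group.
|Gal(Q(zeta_2789)/Q)| = phi(2789) = 2788; group ≅ (Z/2789Z)^* ≅ Z/2788Z

The n-th cyclotomic polynomial Φ_2789(x) is the minimal polynomial of zeta_2789 over Q and has degree phi(2789) = 2788. So Q(zeta_2789) is a degree-2788 Galois extension with Galois group (Z/2789Z)^*. (Z/2789Z)^* is cyclic since 2789 is an odd prime power (or 4). Hence Gal(Q(zeta_2789)/Q) ≅ Z/2788Z.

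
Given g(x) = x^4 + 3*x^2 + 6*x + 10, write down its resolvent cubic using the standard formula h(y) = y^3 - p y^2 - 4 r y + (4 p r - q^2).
h(y) = y^3 - 3*y^2 - 40*y + 84

Identify coefficients: p = 3, q = 6, r = 10.
Plug into h(y) = y^3 - p y^2 - 4 r y + (4 p r - q^2):
  h(y) = y^3 - (3) y^2 - 4*(10) y + (4*(3)*(10) - (6)^2)
       = y^3 + (-3) y^2 + (-40) y + (84).
Simplifying: h(y) = y^3 - 3*y^2 - 40*y + 84.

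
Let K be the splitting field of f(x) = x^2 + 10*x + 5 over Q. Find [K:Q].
[K:Q] = 2

The discriminant of x^2 + (10)*x + (5) is b^2 - 4c = 100 - (20) = 80. Since 80 is not a perfect square in Q, the polynomial is irreducible over Q. Its two roots generate a degree-2 extension, so [K:Q] = 2.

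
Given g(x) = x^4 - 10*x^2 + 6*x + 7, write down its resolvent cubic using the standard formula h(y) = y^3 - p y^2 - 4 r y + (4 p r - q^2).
h(y) = y^3 + 10*y^2 - 28*y - 316

Identify coefficients: p = -10, q = 6, r = 7.
Plug into h(y) = y^3 - p y^2 - 4 r y + (4 p r - q^2):
  h(y) = y^3 - (-10) y^2 - 4*(7) y + (4*(-10)*(7) - (6)^2)
       = y^3 + (10) y^2 + (-28) y + (-316).
Simplifying: h(y) = y^3 + 10*y^2 - 28*y - 316.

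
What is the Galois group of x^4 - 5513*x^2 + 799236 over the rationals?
Gal(K/Q) = Z/2Z (cyclic of order 2)

f factors as (x^2 - 149)(x^2 - 5364), so the splitting field is K = Q(sqrt(149), sqrt(5364)). The squarefree part of 149 is 149 and the squarefree part of 5364 is also 149, so sqrt(149) and sqrt(5364) are both rational multiples of sqrt(149). Hence Q(sqrt(149)) = Q(sqrt(5364)) = Q(sqrt(149)), and the splitting field collapses to a single degree-2 extension with Galois group Z/2Z.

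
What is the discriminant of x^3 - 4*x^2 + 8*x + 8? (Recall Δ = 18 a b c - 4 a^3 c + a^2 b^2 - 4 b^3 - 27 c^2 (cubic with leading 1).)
Δ = -5312

For x^3 + a x^2 + b x + c the discriminant is Δ = 18 a b c - 4 a^3 c + a^2 b^2 - 4 b^3 - 27 c^2.
Plug a = -4, b = 8, c = 8:
  18*(-4)*(8)*(8) - 4*(-4)^3*(8) + (-4)^2*(8)^2 - 4*(8)^3 - 27*(8)^2
  = -4608 + (2048) + 1024 + (-2048) + (-1728)
  = -5312.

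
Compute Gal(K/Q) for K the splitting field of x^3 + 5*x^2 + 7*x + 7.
Gal(K/Q) = S_3 (symmetric group of order 6)

Compute the discriminant of x^3 + (5)*x^2 + (7)*x + (7): Δ = -560. Since Δ is not a rational square, the Galois group is not contained in A_3; it must be the full S_3 (irreducibility of the cubic rules out anything smaller).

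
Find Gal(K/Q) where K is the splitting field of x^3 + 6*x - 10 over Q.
Gal(K/Q) = S_3 (symmetric group of order 6)

Compute the discriminant of x^3 + (0)*x^2 + (6)*x + (-10): Δ = -3564. Since Δ is not a rational square, the Galois group is not contained in A_3; it must be the full S_3 (irreducibility of the cubic rules out anything smaller).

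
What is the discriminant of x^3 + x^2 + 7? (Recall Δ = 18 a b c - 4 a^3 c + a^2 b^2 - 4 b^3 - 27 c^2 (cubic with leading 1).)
Δ = -1351

For x^3 + a x^2 + b x + c the discriminant is Δ = 18 a b c - 4 a^3 c + a^2 b^2 - 4 b^3 - 27 c^2.
Plug a = 1, b = 0, c = 7:
  18*(1)*(0)*(7) - 4*(1)^3*(7) + (1)^2*(0)^2 - 4*(0)^3 - 27*(7)^2
  = 0 + (-28) + 0 + (0) + (-1323)
  = -1351.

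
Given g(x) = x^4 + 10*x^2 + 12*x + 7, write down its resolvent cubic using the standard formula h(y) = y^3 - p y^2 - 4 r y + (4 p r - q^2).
h(y) = y^3 - 10*y^2 - 28*y + 136

Identify coefficients: p = 10, q = 12, r = 7.
Plug into h(y) = y^3 - p y^2 - 4 r y + (4 p r - q^2):
  h(y) = y^3 - (10) y^2 - 4*(7) y + (4*(10)*(7) - (12)^2)
       = y^3 + (-10) y^2 + (-28) y + (136).
Simplifying: h(y) = y^3 - 10*y^2 - 28*y + 136.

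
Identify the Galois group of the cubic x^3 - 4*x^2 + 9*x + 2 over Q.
Gal(K/Q) = S_3 (symmetric group of order 6)

Compute the discriminant of x^3 + (-4)*x^2 + (9)*x + (2): Δ = -2512. Since Δ is not a rational square, the Galois group is not contained in A_3; it must be the full S_3 (irreducibility of the cubic rules out anything smaller).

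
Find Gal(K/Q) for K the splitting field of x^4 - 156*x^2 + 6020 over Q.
Gal(K/Q) = V_4 (Klein four-group, Z/2Z × Z/2Z)

f factors as (x^2 - 70)(x^2 - 86), so the splitting field is K = Q(sqrt(70), sqrt(86)). The elements 70, 86, 6020 are all non-squares in Q, so sqrt(70) and sqrt(86) generate independent quadratic extensions. Thus [K:Q] = 4 and Gal(K/Q) is generated by the two order-2 automorphisms sqrt(70) ↦ -sqrt(70) and sqrt(86) ↦ -sqrt(86), giving V_4.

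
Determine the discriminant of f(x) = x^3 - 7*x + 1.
Δ = 1345

For a depressed cubic x^3 + p x + q the discriminant is Δ = -4 p^3 - 27 q^2 = -4*(-7)^3 - 27*(1)^2 = 1372 - 27 = 1345.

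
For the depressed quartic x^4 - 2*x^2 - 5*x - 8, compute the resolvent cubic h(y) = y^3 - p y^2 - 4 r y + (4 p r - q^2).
h(y) = y^3 + 2*y^2 + 32*y + 39

Identify coefficients: p = -2, q = -5, r = -8.
Plug into h(y) = y^3 - p y^2 - 4 r y + (4 p r - q^2):
  h(y) = y^3 - (-2) y^2 - 4*(-8) y + (4*(-2)*(-8) - (-5)^2)
       = y^3 + (2) y^2 + (32) y + (39).
Simplifying: h(y) = y^3 + 2*y^2 + 32*y + 39.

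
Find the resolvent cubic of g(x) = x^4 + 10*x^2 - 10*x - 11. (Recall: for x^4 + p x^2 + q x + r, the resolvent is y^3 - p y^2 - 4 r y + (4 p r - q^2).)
h(y) = y^3 - 10*y^2 + 44*y - 540

Identify coefficients: p = 10, q = -10, r = -11.
Plug into h(y) = y^3 - p y^2 - 4 r y + (4 p r - q^2):
  h(y) = y^3 - (10) y^2 - 4*(-11) y + (4*(10)*(-11) - (-10)^2)
       = y^3 + (-10) y^2 + (44) y + (-540).
Simplifying: h(y) = y^3 - 10*y^2 + 44*y - 540.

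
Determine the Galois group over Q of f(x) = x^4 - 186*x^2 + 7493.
Gal(K/Q) = V_4 (Klein four-group, Z/2Z × Z/2Z)

f factors as (x^2 - 127)(x^2 - 59), so the splitting field is K = Q(sqrt(127), sqrt(59)). The elements 127, 59, 7493 are all non-squares in Q, so sqrt(127) and sqrt(59) generate independent quadratic extensions. Thus [K:Q] = 4 and Gal(K/Q) is generated by the two order-2 automorphisms sqrt(127) ↦ -sqrt(127) and sqrt(59) ↦ -sqrt(59), giving V_4.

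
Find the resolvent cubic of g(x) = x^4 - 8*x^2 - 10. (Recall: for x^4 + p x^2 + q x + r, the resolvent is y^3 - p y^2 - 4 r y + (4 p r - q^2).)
h(y) = y^3 + 8*y^2 + 40*y + 320

Identify coefficients: p = -8, q = 0, r = -10.
Plug into h(y) = y^3 - p y^2 - 4 r y + (4 p r - q^2):
  h(y) = y^3 - (-8) y^2 - 4*(-10) y + (4*(-8)*(-10) - (0)^2)
       = y^3 + (8) y^2 + (40) y + (320).
Simplifying: h(y) = y^3 + 8*y^2 + 40*y + 320.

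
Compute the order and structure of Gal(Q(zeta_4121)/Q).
|Gal(Q(zeta_4121)/Q)| = phi(4121) = 3792; group ≅ (Z/4121Z)^* ≅ Z/12Z × Z/316Z

The n-th cyclotomic polynomial Φ_4121(x) is the minimal polynomial of zeta_4121 over Q and has degree phi(4121) = 3792. So Q(zeta_4121) is a degree-3792 Galois extension with Galois group (Z/4121Z)^*. By CRT, (Z/4121Z)^* ≅ (Z/13Z)^* × (Z/317Z)^*. Each prime-power unit group is (Z/13Z)^* ≅ Z/12Z; (Z/317Z)^* ≅ Z/316Z. Hence Gal(Q(zeta_4121)/Q) ≅ Z/12Z × Z/316Z.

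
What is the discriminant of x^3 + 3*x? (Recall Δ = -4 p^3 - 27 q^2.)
Δ = -108

For a depressed cubic x^3 + p x + q the discriminant is Δ = -4 p^3 - 27 q^2 = -4*(3)^3 - 27*(0)^2 = -108 - 0 = -108.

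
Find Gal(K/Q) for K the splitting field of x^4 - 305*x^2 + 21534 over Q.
Gal(K/Q) = V_4 (Klein four-group, Z/2Z × Z/2Z)

f factors as (x^2 - 111)(x^2 - 194), so the splitting field is K = Q(sqrt(111), sqrt(194)). The elements 111, 194, 21534 are all non-squares in Q, so sqrt(111) and sqrt(194) generate independent quadratic extensions. Thus [K:Q] = 4 and Gal(K/Q) is generated by the two order-2 automorphisms sqrt(111) ↦ -sqrt(111) and sqrt(194) ↦ -sqrt(194), giving V_4.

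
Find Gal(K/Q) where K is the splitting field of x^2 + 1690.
Gal(K/Q) = Z/2Z (cyclic of order 2)

x^2 + 1690 is irreducible over Q since -1690 is not a rational square. The splitting field Q(sqrt(-1690)) has degree 2 over Q, and its unique nontrivial automorphism is sqrt(-1690) ↦ -sqrt(-1690). Hence Gal(Q(sqrt(-1690))/Q) = Z/2Z.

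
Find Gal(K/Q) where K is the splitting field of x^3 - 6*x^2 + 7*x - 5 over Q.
Gal(K/Q) = S_3 (symmetric group of order 6)

Compute the discriminant of x^3 + (-6)*x^2 + (7)*x + (-5): Δ = -823. Since Δ is not a rational square, the Galois group is not contained in A_3; it must be the full S_3 (irreducibility of the cubic rules out anything smaller).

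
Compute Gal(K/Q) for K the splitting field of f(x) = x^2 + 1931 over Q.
Gal(K/Q) = Z/2Z (cyclic of order 2)

x^2 + 1931 is irreducible over Q since -1931 is not a rational square. The splitting field Q(sqrt(-1931)) has degree 2 over Q, and its unique nontrivial automorphism is sqrt(-1931) ↦ -sqrt(-1931). Hence Gal(Q(sqrt(-1931))/Q) = Z/2Z.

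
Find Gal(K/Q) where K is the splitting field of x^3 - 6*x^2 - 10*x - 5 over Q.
Gal(K/Q) = S_3 (symmetric group of order 6)

Compute the discriminant of x^3 + (-6)*x^2 + (-10)*x + (-5): Δ = -2795. Since Δ is not a rational square, the Galois group is not contained in A_3; it must be the full S_3 (irreducibility of the cubic rules out anything smaller).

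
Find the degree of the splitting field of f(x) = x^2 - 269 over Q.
[K:Q] = 2

The polynomial x^2 - 269 is irreducible over Q since 269 is not a perfect square. Its splitting field is Q(sqrt(269)), which has degree 2 over Q.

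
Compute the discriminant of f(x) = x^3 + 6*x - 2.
Δ = -972

For x^3 + a x^2 + b x + c the discriminant is Δ = 18 a b c - 4 a^3 c + a^2 b^2 - 4 b^3 - 27 c^2.
Plug a = 0, b = 6, c = -2:
  18*(0)*(6)*(-2) - 4*(0)^3*(-2) + (0)^2*(6)^2 - 4*(6)^3 - 27*(-2)^2
  = 0 + (0) + 0 + (-864) + (-108)
  = -972.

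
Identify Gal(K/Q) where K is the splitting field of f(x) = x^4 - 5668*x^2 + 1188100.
Gal(K/Q) = Z/2Z (cyclic of order 2)

f factors as (x^2 - 218)(x^2 - 5450), so the splitting field is K = Q(sqrt(218), sqrt(5450)). The squarefree part of 218 is 218 and the squarefree part of 5450 is also 218, so sqrt(218) and sqrt(5450) are both rational multiples of sqrt(218). Hence Q(sqrt(218)) = Q(sqrt(5450)) = Q(sqrt(218)), and the splitting field collapses to a single degree-2 extension with Galois group Z/2Z.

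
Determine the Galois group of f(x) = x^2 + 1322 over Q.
Gal(K/Q) = Z/2Z (cyclic of order 2)

x^2 + 1322 is irreducible over Q since -1322 is not a rational square. The splitting field Q(sqrt(-1322)) has degree 2 over Q, and its unique nontrivial automorphism is sqrt(-1322) ↦ -sqrt(-1322). Hence Gal(Q(sqrt(-1322))/Q) = Z/2Z.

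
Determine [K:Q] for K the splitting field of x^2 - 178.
[K:Q] = 2

The polynomial x^2 - 178 is irreducible over Q since 178 is not a perfect square. Its splitting field is Q(sqrt(178)), which has degree 2 over Q.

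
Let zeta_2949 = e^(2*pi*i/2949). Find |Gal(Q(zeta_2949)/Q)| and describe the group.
|Gal(Q(zeta_2949)/Q)| = phi(2949) = 1964; group ≅ (Z/2949Z)^* ≅ Z/2Z × Z/982Z

The n-th cyclotomic polynomial Φ_2949(x) is the minimal polynomial of zeta_2949 over Q and has degree phi(2949) = 1964. So Q(zeta_2949) is a degree-1964 Galois extension with Galois group (Z/2949Z)^*. By CRT, (Z/2949Z)^* ≅ (Z/3Z)^* × (Z/983Z)^*. Each prime-power unit group is (Z/3Z)^* ≅ Z/2Z; (Z/983Z)^* ≅ Z/982Z. Hence Gal(Q(zeta_2949)/Q) ≅ Z/2Z × Z/982Z.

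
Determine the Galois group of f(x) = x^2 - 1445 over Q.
Gal(K/Q) = Z/2Z (cyclic of order 2)

x^2 - 1445 is irreducible over Q since 1445 is not a rational square. The splitting field Q(sqrt(1445)) has degree 2 over Q, and its unique nontrivial automorphism is sqrt(1445) ↦ -sqrt(1445). Hence Gal(Q(sqrt(1445))/Q) = Z/2Z.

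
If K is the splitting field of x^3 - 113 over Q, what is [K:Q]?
[K:Q] = 6

x^3 - 113 has one real root r = 113^(1/3) and two complex roots r*zeta_3, r*zeta_3^2 where zeta_3 = e^(2*pi*i/3). The splitting field is Q(r, zeta_3). [Q(r):Q] = 3 and [Q(zeta_3):Q] = 2 with gcd = 1, so [Q(r, zeta_3):Q] = 3 * 2 = 6.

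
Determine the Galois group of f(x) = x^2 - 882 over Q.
Gal(K/Q) = Z/2Z (cyclic of order 2)

x^2 - 882 is irreducible over Q since 882 is not a rational square. The splitting field Q(sqrt(882)) has degree 2 over Q, and its unique nontrivial automorphism is sqrt(882) ↦ -sqrt(882). Hence Gal(Q(sqrt(882))/Q) = Z/2Z.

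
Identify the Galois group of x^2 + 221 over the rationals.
Gal(K/Q) = Z/2Z (cyclic of order 2)

x^2 + 221 is irreducible over Q since -221 is not a rational square. The splitting field Q(sqrt(-221)) has degree 2 over Q, and its unique nontrivial automorphism is sqrt(-221) ↦ -sqrt(-221). Hence Gal(Q(sqrt(-221))/Q) = Z/2Z.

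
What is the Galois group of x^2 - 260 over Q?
Gal(K/Q) = Z/2Z (cyclic of order 2)

x^2 - 260 is irreducible over Q since 260 is not a rational square. The splitting field Q(sqrt(260)) has degree 2 over Q, and its unique nontrivial automorphism is sqrt(260) ↦ -sqrt(260). Hence Gal(Q(sqrt(260))/Q) = Z/2Z.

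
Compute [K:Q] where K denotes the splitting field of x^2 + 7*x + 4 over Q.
[K:Q] = 2

The discriminant of x^2 + (7)*x + (4) is b^2 - 4c = 49 - (16) = 33. Since 33 is not a perfect square in Q, the polynomial is irreducible over Q. Its two roots generate a degree-2 extension, so [K:Q] = 2.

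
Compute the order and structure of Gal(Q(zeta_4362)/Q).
|Gal(Q(zeta_4362)/Q)| = phi(4362) = 1452; group ≅ (Z/4362Z)^* ≅ Z/2Z × Z/726Z

The n-th cyclotomic polynomial Φ_4362(x) is the minimal polynomial of zeta_4362 over Q and has degree phi(4362) = 1452. So Q(zeta_4362) is a degree-1452 Galois extension with Galois group (Z/4362Z)^*. By CRT, (Z/4362Z)^* ≅ (Z/2Z)^* × (Z/3Z)^* × (Z/727Z)^*. Each prime-power unit group is (Z/2Z)^* ≅ trivial group (order 1); (Z/3Z)^* ≅ Z/2Z; (Z/727Z)^* ≅ Z/726Z. Hence Gal(Q(zeta_4362)/Q) ≅ Z/2Z × Z/726Z.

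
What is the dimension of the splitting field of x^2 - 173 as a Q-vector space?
[K:Q] = 2

The polynomial x^2 - 173 is irreducible over Q since 173 is not a perfect square. Its splitting field is Q(sqrt(173)), which has degree 2 over Q.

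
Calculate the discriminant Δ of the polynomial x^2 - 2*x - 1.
Δ = 8

For a quadratic a x^2 + b x + c the discriminant is Δ = b^2 - 4ac = (-2)^2 - 4*(1)*(-1) = 4 - (-4) = 8.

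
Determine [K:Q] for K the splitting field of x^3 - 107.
[K:Q] = 6

x^3 - 107 has one real root r = 107^(1/3) and two complex roots r*zeta_3, r*zeta_3^2 where zeta_3 = e^(2*pi*i/3). The splitting field is Q(r, zeta_3). [Q(r):Q] = 3 and [Q(zeta_3):Q] = 2 with gcd = 1, so [Q(r, zeta_3):Q] = 3 * 2 = 6.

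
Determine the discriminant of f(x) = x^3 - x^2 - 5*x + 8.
Δ = -451

For x^3 + a x^2 + b x + c the discriminant is Δ = 18 a b c - 4 a^3 c + a^2 b^2 - 4 b^3 - 27 c^2.
Plug a = -1, b = -5, c = 8:
  18*(-1)*(-5)*(8) - 4*(-1)^3*(8) + (-1)^2*(-5)^2 - 4*(-5)^3 - 27*(8)^2
  = 720 + (32) + 25 + (500) + (-1728)
  = -451.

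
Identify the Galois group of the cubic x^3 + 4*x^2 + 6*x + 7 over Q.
Gal(K/Q) = S_3 (symmetric group of order 6)

Compute the discriminant of x^3 + (4)*x^2 + (6)*x + (7): Δ = -379. Since Δ is not a rational square, the Galois group is not contained in A_3; it must be the full S_3 (irreducibility of the cubic rules out anything smaller).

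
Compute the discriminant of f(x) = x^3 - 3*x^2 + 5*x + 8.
Δ = -3299

For x^3 + a x^2 + b x + c the discriminant is Δ = 18 a b c - 4 a^3 c + a^2 b^2 - 4 b^3 - 27 c^2.
Plug a = -3, b = 5, c = 8:
  18*(-3)*(5)*(8) - 4*(-3)^3*(8) + (-3)^2*(5)^2 - 4*(5)^3 - 27*(8)^2
  = -2160 + (864) + 225 + (-500) + (-1728)
  = -3299.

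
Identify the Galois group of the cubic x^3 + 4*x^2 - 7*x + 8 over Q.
Gal(K/Q) = S_3 (symmetric group of order 6)

Compute the discriminant of x^3 + (4)*x^2 + (-7)*x + (8): Δ = -5652. Since Δ is not a rational square, the Galois group is not contained in A_3; it must be the full S_3 (irreducibility of the cubic rules out anything smaller).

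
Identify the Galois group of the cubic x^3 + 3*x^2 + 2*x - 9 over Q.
Gal(K/Q) = S_3 (symmetric group of order 6)

Compute the discriminant of x^3 + (3)*x^2 + (2)*x + (-9): Δ = -2183. Since Δ is not a rational square, the Galois group is not contained in A_3; it must be the full S_3 (irreducibility of the cubic rules out anything smaller).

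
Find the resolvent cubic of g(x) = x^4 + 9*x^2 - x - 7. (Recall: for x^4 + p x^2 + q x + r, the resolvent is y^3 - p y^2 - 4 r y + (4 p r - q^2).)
h(y) = y^3 - 9*y^2 + 28*y - 253

Identify coefficients: p = 9, q = -1, r = -7.
Plug into h(y) = y^3 - p y^2 - 4 r y + (4 p r - q^2):
  h(y) = y^3 - (9) y^2 - 4*(-7) y + (4*(9)*(-7) - (-1)^2)
       = y^3 + (-9) y^2 + (28) y + (-253).
Simplifying: h(y) = y^3 - 9*y^2 + 28*y - 253.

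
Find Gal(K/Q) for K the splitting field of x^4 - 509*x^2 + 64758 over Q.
Gal(K/Q) = V_4 (Klein four-group, Z/2Z × Z/2Z)

f factors as (x^2 - 258)(x^2 - 251), so the splitting field is K = Q(sqrt(258), sqrt(251)). The elements 258, 251, 64758 are all non-squares in Q, so sqrt(258) and sqrt(251) generate independent quadratic extensions. Thus [K:Q] = 4 and Gal(K/Q) is generated by the two order-2 automorphisms sqrt(258) ↦ -sqrt(258) and sqrt(251) ↦ -sqrt(251), giving V_4.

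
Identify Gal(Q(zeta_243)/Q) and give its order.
|Gal(Q(zeta_243)/Q)| = phi(243) = 162; group ≅ (Z/243Z)^* ≅ Z/162Z

The n-th cyclotomic polynomial Φ_243(x) is the minimal polynomial of zeta_243 over Q and has degree phi(243) = 162. So Q(zeta_243) is a degree-162 Galois extension with Galois group (Z/243Z)^*. (Z/243Z)^* is cyclic since 243 is an odd prime power (or 4). Hence Gal(Q(zeta_243)/Q) ≅ Z/162Z.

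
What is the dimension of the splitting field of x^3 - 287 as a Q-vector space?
[K:Q] = 6

x^3 - 287 has one real root r = 287^(1/3) and two complex roots r*zeta_3, r*zeta_3^2 where zeta_3 = e^(2*pi*i/3). The splitting field is Q(r, zeta_3). [Q(r):Q] = 3 and [Q(zeta_3):Q] = 2 with gcd = 1, so [Q(r, zeta_3):Q] = 3 * 2 = 6.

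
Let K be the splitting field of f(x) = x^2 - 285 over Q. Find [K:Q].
[K:Q] = 2

The polynomial x^2 - 285 is irreducible over Q since 285 is not a perfect square. Its splitting field is Q(sqrt(285)), which has degree 2 over Q.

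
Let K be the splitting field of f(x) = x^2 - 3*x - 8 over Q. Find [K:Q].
[K:Q] = 2

The discriminant of x^2 + (-3)*x + (-8) is b^2 - 4c = 9 - (-32) = 41. Since 41 is not a perfect square in Q, the polynomial is irreducible over Q. Its two roots generate a degree-2 extension, so [K:Q] = 2.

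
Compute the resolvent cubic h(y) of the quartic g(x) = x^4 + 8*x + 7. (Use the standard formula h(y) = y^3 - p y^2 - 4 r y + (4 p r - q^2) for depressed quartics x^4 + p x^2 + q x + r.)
h(y) = y^3 - 28*y - 64

Identify coefficients: p = 0, q = 8, r = 7.
Plug into h(y) = y^3 - p y^2 - 4 r y + (4 p r - q^2):
  h(y) = y^3 - (0) y^2 - 4*(7) y + (4*(0)*(7) - (8)^2)
       = y^3 + (0) y^2 + (-28) y + (-64).
Simplifying: h(y) = y^3 - 28*y - 64.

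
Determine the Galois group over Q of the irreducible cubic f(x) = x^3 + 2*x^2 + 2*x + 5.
Gal(K/Q) = S_3 (symmetric group of order 6)

Compute the discriminant of x^3 + (2)*x^2 + (2)*x + (5): Δ = -491. Since Δ is not a rational square, the Galois group is not contained in A_3; it must be the full S_3 (irreducibility of the cubic rules out anything smaller).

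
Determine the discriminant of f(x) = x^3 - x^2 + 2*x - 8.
Δ = -1500

For x^3 + a x^2 + b x + c the discriminant is Δ = 18 a b c - 4 a^3 c + a^2 b^2 - 4 b^3 - 27 c^2.
Plug a = -1, b = 2, c = -8:
  18*(-1)*(2)*(-8) - 4*(-1)^3*(-8) + (-1)^2*(2)^2 - 4*(2)^3 - 27*(-8)^2
  = 288 + (-32) + 4 + (-32) + (-1728)
  = -1500.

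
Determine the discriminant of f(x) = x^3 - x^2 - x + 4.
Δ = -339

For x^3 + a x^2 + b x + c the discriminant is Δ = 18 a b c - 4 a^3 c + a^2 b^2 - 4 b^3 - 27 c^2.
Plug a = -1, b = -1, c = 4:
  18*(-1)*(-1)*(4) - 4*(-1)^3*(4) + (-1)^2*(-1)^2 - 4*(-1)^3 - 27*(4)^2
  = 72 + (16) + 1 + (4) + (-432)
  = -339.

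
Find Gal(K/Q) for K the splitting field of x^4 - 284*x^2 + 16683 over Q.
Gal(K/Q) = V_4 (Klein four-group, Z/2Z × Z/2Z)

f factors as (x^2 - 201)(x^2 - 83), so the splitting field is K = Q(sqrt(201), sqrt(83)). The elements 201, 83, 16683 are all non-squares in Q, so sqrt(201) and sqrt(83) generate independent quadratic extensions. Thus [K:Q] = 4 and Gal(K/Q) is generated by the two order-2 automorphisms sqrt(201) ↦ -sqrt(201) and sqrt(83) ↦ -sqrt(83), giving V_4.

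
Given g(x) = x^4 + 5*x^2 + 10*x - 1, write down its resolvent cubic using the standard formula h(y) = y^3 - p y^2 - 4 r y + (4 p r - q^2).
h(y) = y^3 - 5*y^2 + 4*y - 120

Identify coefficients: p = 5, q = 10, r = -1.
Plug into h(y) = y^3 - p y^2 - 4 r y + (4 p r - q^2):
  h(y) = y^3 - (5) y^2 - 4*(-1) y + (4*(5)*(-1) - (10)^2)
       = y^3 + (-5) y^2 + (4) y + (-120).
Simplifying: h(y) = y^3 - 5*y^2 + 4*y - 120.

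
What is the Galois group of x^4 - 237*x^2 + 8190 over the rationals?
Gal(K/Q) = V_4 (Klein four-group, Z/2Z × Z/2Z)

f factors as (x^2 - 195)(x^2 - 42), so the splitting field is K = Q(sqrt(195), sqrt(42)). The elements 195, 42, 8190 are all non-squares in Q, so sqrt(195) and sqrt(42) generate independent quadratic extensions. Thus [K:Q] = 4 and Gal(K/Q) is generated by the two order-2 automorphisms sqrt(195) ↦ -sqrt(195) and sqrt(42) ↦ -sqrt(42), giving V_4.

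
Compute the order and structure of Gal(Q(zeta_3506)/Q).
|Gal(Q(zeta_3506)/Q)| = phi(3506) = 1752; group ≅ (Z/3506Z)^* ≅ Z/1752Z

The n-th cyclotomic polynomial Φ_3506(x) is the minimal polynomial of zeta_3506 over Q and has degree phi(3506) = 1752. So Q(zeta_3506) is a degree-1752 Galois extension with Galois group (Z/3506Z)^*. By CRT, (Z/3506Z)^* ≅ (Z/2Z)^* × (Z/1753Z)^*. Each prime-power unit group is (Z/2Z)^* ≅ trivial group (order 1); (Z/1753Z)^* ≅ Z/1752Z. Hence Gal(Q(zeta_3506)/Q) ≅ Z/1752Z.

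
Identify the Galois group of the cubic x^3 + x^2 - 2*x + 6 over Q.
Gal(K/Q) = S_3 (symmetric group of order 6)

Compute the discriminant of x^3 + (1)*x^2 + (-2)*x + (6): Δ = -1176. Since Δ is not a rational square, the Galois group is not contained in A_3; it must be the full S_3 (irreducibility of the cubic rules out anything smaller).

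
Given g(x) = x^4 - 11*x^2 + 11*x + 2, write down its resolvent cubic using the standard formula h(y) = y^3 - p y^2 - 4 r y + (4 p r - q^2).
h(y) = y^3 + 11*y^2 - 8*y - 209

Identify coefficients: p = -11, q = 11, r = 2.
Plug into h(y) = y^3 - p y^2 - 4 r y + (4 p r - q^2):
  h(y) = y^3 - (-11) y^2 - 4*(2) y + (4*(-11)*(2) - (11)^2)
       = y^3 + (11) y^2 + (-8) y + (-209).
Simplifying: h(y) = y^3 + 11*y^2 - 8*y - 209.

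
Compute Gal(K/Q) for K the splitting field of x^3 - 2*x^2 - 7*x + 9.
Gal(K/Q) = S_3 (symmetric group of order 6)

Compute the discriminant of x^3 + (-2)*x^2 + (-7)*x + (9): Δ = 1937. Since Δ is not a rational square, the Galois group is not contained in A_3; it must be the full S_3 (irreducibility of the cubic rules out anything smaller).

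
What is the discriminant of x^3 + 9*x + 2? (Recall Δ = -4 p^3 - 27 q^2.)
Δ = -3024

For a depressed cubic x^3 + p x + q the discriminant is Δ = -4 p^3 - 27 q^2 = -4*(9)^3 - 27*(2)^2 = -2916 - 108 = -3024.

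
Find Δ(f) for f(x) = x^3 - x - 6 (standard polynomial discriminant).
Δ = -968

For a depressed cubic x^3 + p x + q the discriminant is Δ = -4 p^3 - 27 q^2 = -4*(-1)^3 - 27*(-6)^2 = 4 - 972 = -968.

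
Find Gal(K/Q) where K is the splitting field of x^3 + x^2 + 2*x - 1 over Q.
Gal(K/Q) = S_3 (symmetric group of order 6)

Compute the discriminant of x^3 + (1)*x^2 + (2)*x + (-1): Δ = -87. Since Δ is not a rational square, the Galois group is not contained in A_3; it must be the full S_3 (irreducibility of the cubic rules out anything smaller).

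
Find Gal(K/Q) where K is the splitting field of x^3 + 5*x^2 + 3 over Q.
Gal(K/Q) = S_3 (symmetric group of order 6)

Compute the discriminant of x^3 + (5)*x^2 + (0)*x + (3): Δ = -1743. Since Δ is not a rational square, the Galois group is not contained in A_3; it must be the full S_3 (irreducibility of the cubic rules out anything smaller).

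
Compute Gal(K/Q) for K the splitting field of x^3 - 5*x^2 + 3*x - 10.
Gal(K/Q) = S_3 (symmetric group of order 6)

Compute the discriminant of x^3 + (-5)*x^2 + (3)*x + (-10): Δ = -4883. Since Δ is not a rational square, the Galois group is not contained in A_3; it must be the full S_3 (irreducibility of the cubic rules out anything smaller).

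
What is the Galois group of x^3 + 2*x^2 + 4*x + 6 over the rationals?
Gal(K/Q) = S_3 (symmetric group of order 6)

Compute the discriminant of x^3 + (2)*x^2 + (4)*x + (6): Δ = -492. Since Δ is not a rational square, the Galois group is not contained in A_3; it must be the full S_3 (irreducibility of the cubic rules out anything smaller).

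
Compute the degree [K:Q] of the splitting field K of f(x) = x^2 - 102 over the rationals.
[K:Q] = 2

The polynomial x^2 - 102 is irreducible over Q since 102 is not a perfect square. Its splitting field is Q(sqrt(102)), which has degree 2 over Q.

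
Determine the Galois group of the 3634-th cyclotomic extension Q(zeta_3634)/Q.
|Gal(Q(zeta_3634)/Q)| = phi(3634) = 1716; group ≅ (Z/3634Z)^* ≅ Z/22Z × Z/78Z

The n-th cyclotomic polynomial Φ_3634(x) is the minimal polynomial of zeta_3634 over Q and has degree phi(3634) = 1716. So Q(zeta_3634) is a degree-1716 Galois extension with Galois group (Z/3634Z)^*. By CRT, (Z/3634Z)^* ≅ (Z/2Z)^* × (Z/23Z)^* × (Z/79Z)^*. Each prime-power unit group is (Z/2Z)^* ≅ trivial group (order 1); (Z/23Z)^* ≅ Z/22Z; (Z/79Z)^* ≅ Z/78Z. Hence Gal(Q(zeta_3634)/Q) ≅ Z/22Z × Z/78Z.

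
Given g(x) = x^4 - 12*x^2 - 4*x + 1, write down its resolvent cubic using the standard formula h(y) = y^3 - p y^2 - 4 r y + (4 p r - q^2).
h(y) = y^3 + 12*y^2 - 4*y - 64

Identify coefficients: p = -12, q = -4, r = 1.
Plug into h(y) = y^3 - p y^2 - 4 r y + (4 p r - q^2):
  h(y) = y^3 - (-12) y^2 - 4*(1) y + (4*(-12)*(1) - (-4)^2)
       = y^3 + (12) y^2 + (-4) y + (-64).
Simplifying: h(y) = y^3 + 12*y^2 - 4*y - 64.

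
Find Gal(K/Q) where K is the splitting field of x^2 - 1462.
Gal(K/Q) = Z/2Z (cyclic of order 2)

x^2 - 1462 is irreducible over Q since 1462 is not a rational square. The splitting field Q(sqrt(1462)) has degree 2 over Q, and its unique nontrivial automorphism is sqrt(1462) ↦ -sqrt(1462). Hence Gal(Q(sqrt(1462))/Q) = Z/2Z.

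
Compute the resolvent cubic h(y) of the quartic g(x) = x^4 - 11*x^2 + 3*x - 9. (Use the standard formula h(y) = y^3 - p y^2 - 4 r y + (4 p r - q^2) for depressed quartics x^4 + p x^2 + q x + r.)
h(y) = y^3 + 11*y^2 + 36*y + 387

Identify coefficients: p = -11, q = 3, r = -9.
Plug into h(y) = y^3 - p y^2 - 4 r y + (4 p r - q^2):
  h(y) = y^3 - (-11) y^2 - 4*(-9) y + (4*(-11)*(-9) - (3)^2)
       = y^3 + (11) y^2 + (36) y + (387).
Simplifying: h(y) = y^3 + 11*y^2 + 36*y + 387.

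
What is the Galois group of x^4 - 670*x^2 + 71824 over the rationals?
Gal(K/Q) = Z/2Z (cyclic of order 2)

f factors as (x^2 - 134)(x^2 - 536), so the splitting field is K = Q(sqrt(134), sqrt(536)). The squarefree part of 134 is 134 and the squarefree part of 536 is also 134, so sqrt(134) and sqrt(536) are both rational multiples of sqrt(134). Hence Q(sqrt(134)) = Q(sqrt(536)) = Q(sqrt(134)), and the splitting field collapses to a single degree-2 extension with Galois group Z/2Z.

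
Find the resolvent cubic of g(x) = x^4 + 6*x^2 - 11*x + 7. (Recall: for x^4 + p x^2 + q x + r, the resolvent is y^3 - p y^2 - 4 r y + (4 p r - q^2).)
h(y) = y^3 - 6*y^2 - 28*y + 47

Identify coefficients: p = 6, q = -11, r = 7.
Plug into h(y) = y^3 - p y^2 - 4 r y + (4 p r - q^2):
  h(y) = y^3 - (6) y^2 - 4*(7) y + (4*(6)*(7) - (-11)^2)
       = y^3 + (-6) y^2 + (-28) y + (47).
Simplifying: h(y) = y^3 - 6*y^2 - 28*y + 47.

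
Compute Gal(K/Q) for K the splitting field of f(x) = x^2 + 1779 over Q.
Gal(K/Q) = Z/2Z (cyclic of order 2)

x^2 + 1779 is irreducible over Q since -1779 is not a rational square. The splitting field Q(sqrt(-1779)) has degree 2 over Q, and its unique nontrivial automorphism is sqrt(-1779) ↦ -sqrt(-1779). Hence Gal(Q(sqrt(-1779))/Q) = Z/2Z.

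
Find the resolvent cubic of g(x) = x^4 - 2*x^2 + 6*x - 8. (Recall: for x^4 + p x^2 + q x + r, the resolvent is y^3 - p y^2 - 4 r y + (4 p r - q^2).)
h(y) = y^3 + 2*y^2 + 32*y + 28

Identify coefficients: p = -2, q = 6, r = -8.
Plug into h(y) = y^3 - p y^2 - 4 r y + (4 p r - q^2):
  h(y) = y^3 - (-2) y^2 - 4*(-8) y + (4*(-2)*(-8) - (6)^2)
       = y^3 + (2) y^2 + (32) y + (28).
Simplifying: h(y) = y^3 + 2*y^2 + 32*y + 28.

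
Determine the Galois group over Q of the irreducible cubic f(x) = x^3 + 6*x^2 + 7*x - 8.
Gal(K/Q) = S_3 (symmetric group of order 6)

Compute the discriminant of x^3 + (6)*x^2 + (7)*x + (-8): Δ = -472. Since Δ is not a rational square, the Galois group is not contained in A_3; it must be the full S_3 (irreducibility of the cubic rules out anything smaller).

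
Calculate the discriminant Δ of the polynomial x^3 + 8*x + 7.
Δ = -3371

For a depressed cubic x^3 + p x + q the discriminant is Δ = -4 p^3 - 27 q^2 = -4*(8)^3 - 27*(7)^2 = -2048 - 1323 = -3371.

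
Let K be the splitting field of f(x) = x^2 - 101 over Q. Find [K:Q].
[K:Q] = 2

The polynomial x^2 - 101 is irreducible over Q since 101 is not a perfect square. Its splitting field is Q(sqrt(101)), which has degree 2 over Q.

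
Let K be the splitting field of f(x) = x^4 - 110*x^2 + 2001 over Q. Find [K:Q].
[K:Q] = 4

f factors as (x^2 - 87)(x^2 - 23); the splitting field is K = Q(sqrt(87), sqrt(23)). Since 87, 23, and 2001 are all non-squares in Q, the three subfields Q(sqrt(87)), Q(sqrt(23)), Q(sqrt(2001)) are distinct degree-2 extensions, so [K:Q] = 4 (Klein four Galois group).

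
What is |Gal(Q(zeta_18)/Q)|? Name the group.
|Gal(Q(zeta_18)/Q)| = phi(18) = 6; group ≅ (Z/18Z)^* ≅ Z/6Z

The n-th cyclotomic polynomial Φ_18(x) is the minimal polynomial of zeta_18 over Q and has degree phi(18) = 6. So Q(zeta_18) is a degree-6 Galois extension with Galois group (Z/18Z)^*. By CRT, (Z/18Z)^* ≅ (Z/2Z)^* × (Z/9Z)^*. Each prime-power unit group is (Z/2Z)^* ≅ trivial group (order 1); (Z/9Z)^* ≅ Z/6Z. Hence Gal(Q(zeta_18)/Q) ≅ Z/6Z.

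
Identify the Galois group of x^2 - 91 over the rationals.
Gal(K/Q) = Z/2Z (cyclic of order 2)

x^2 - 91 is irreducible over Q since 91 is not a rational square. The splitting field Q(sqrt(91)) has degree 2 over Q, and its unique nontrivial automorphism is sqrt(91) ↦ -sqrt(91). Hence Gal(Q(sqrt(91))/Q) = Z/2Z.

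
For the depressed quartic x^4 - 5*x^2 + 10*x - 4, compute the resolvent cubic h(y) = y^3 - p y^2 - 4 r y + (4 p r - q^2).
h(y) = y^3 + 5*y^2 + 16*y - 20

Identify coefficients: p = -5, q = 10, r = -4.
Plug into h(y) = y^3 - p y^2 - 4 r y + (4 p r - q^2):
  h(y) = y^3 - (-5) y^2 - 4*(-4) y + (4*(-5)*(-4) - (10)^2)
       = y^3 + (5) y^2 + (16) y + (-20).
Simplifying: h(y) = y^3 + 5*y^2 + 16*y - 20.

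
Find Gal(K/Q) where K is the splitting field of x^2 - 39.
Gal(K/Q) = Z/2Z (cyclic of order 2)

x^2 - 39 is irreducible over Q since 39 is not a rational square. The splitting field Q(sqrt(39)) has degree 2 over Q, and its unique nontrivial automorphism is sqrt(39) ↦ -sqrt(39). Hence Gal(Q(sqrt(39))/Q) = Z/2Z.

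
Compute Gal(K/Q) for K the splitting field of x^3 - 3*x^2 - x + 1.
Gal(K/Q) = S_3 (symmetric group of order 6)

Compute the discriminant of x^3 + (-3)*x^2 + (-1)*x + (1): Δ = 148. Since Δ is not a rational square, the Galois group is not contained in A_3; it must be the full S_3 (irreducibility of the cubic rules out anything smaller).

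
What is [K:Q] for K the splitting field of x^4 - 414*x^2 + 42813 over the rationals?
[K:Q] = 4

f factors as (x^2 - 201)(x^2 - 213); the splitting field is K = Q(sqrt(201), sqrt(213)). Since 201, 213, and 42813 are all non-squares in Q, the three subfields Q(sqrt(201)), Q(sqrt(213)), Q(sqrt(42813)) are distinct degree-2 extensions, so [K:Q] = 4 (Klein four Galois group).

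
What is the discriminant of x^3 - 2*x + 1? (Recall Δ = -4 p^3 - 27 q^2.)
Δ = 5

For a depressed cubic x^3 + p x + q the discriminant is Δ = -4 p^3 - 27 q^2 = -4*(-2)^3 - 27*(1)^2 = 32 - 27 = 5.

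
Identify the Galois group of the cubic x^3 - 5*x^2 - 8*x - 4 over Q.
Gal(K/Q) = S_3 (symmetric group of order 6)

Compute the discriminant of x^3 + (-5)*x^2 + (-8)*x + (-4): Δ = -1664. Since Δ is not a rational square, the Galois group is not contained in A_3; it must be the full S_3 (irreducibility of the cubic rules out anything smaller).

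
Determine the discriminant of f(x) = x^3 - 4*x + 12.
Δ = -3632

For a depressed cubic x^3 + p x + q the discriminant is Δ = -4 p^3 - 27 q^2 = -4*(-4)^3 - 27*(12)^2 = 256 - 3888 = -3632.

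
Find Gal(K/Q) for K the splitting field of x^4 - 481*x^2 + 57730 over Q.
Gal(K/Q) = V_4 (Klein four-group, Z/2Z × Z/2Z)

f factors as (x^2 - 251)(x^2 - 230), so the splitting field is K = Q(sqrt(251), sqrt(230)). The elements 251, 230, 57730 are all non-squares in Q, so sqrt(251) and sqrt(230) generate independent quadratic extensions. Thus [K:Q] = 4 and Gal(K/Q) is generated by the two order-2 automorphisms sqrt(251) ↦ -sqrt(251) and sqrt(230) ↦ -sqrt(230), giving V_4.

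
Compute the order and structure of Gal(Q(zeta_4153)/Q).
|Gal(Q(zeta_4153)/Q)| = phi(4153) = 4152; group ≅ (Z/4153Z)^* ≅ Z/4152Z

The n-th cyclotomic polynomial Φ_4153(x) is the minimal polynomial of zeta_4153 over Q and has degree phi(4153) = 4152. So Q(zeta_4153) is a degree-4152 Galois extension with Galois group (Z/4153Z)^*. (Z/4153Z)^* is cyclic since 4153 is an odd prime power (or 4). Hence Gal(Q(zeta_4153)/Q) ≅ Z/4152Z.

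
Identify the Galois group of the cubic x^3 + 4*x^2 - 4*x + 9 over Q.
Gal(K/Q) = S_3 (symmetric group of order 6)

Compute the discriminant of x^3 + (4)*x^2 + (-4)*x + (9): Δ = -6571. Since Δ is not a rational square, the Galois group is not contained in A_3; it must be the full S_3 (irreducibility of the cubic rules out anything smaller).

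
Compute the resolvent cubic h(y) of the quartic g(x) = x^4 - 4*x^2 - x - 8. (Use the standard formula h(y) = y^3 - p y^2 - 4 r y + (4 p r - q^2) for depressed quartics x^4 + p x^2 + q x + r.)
h(y) = y^3 + 4*y^2 + 32*y + 127

Identify coefficients: p = -4, q = -1, r = -8.
Plug into h(y) = y^3 - p y^2 - 4 r y + (4 p r - q^2):
  h(y) = y^3 - (-4) y^2 - 4*(-8) y + (4*(-4)*(-8) - (-1)^2)
       = y^3 + (4) y^2 + (32) y + (127).
Simplifying: h(y) = y^3 + 4*y^2 + 32*y + 127.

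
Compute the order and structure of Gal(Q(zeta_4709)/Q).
|Gal(Q(zeta_4709)/Q)| = phi(4709) = 4416; group ≅ (Z/4709Z)^* ≅ Z/16Z × Z/276Z

The n-th cyclotomic polynomial Φ_4709(x) is the minimal polynomial of zeta_4709 over Q and has degree phi(4709) = 4416. So Q(zeta_4709) is a degree-4416 Galois extension with Galois group (Z/4709Z)^*. By CRT, (Z/4709Z)^* ≅ (Z/17Z)^* × (Z/277Z)^*. Each prime-power unit group is (Z/17Z)^* ≅ Z/16Z; (Z/277Z)^* ≅ Z/276Z. Hence Gal(Q(zeta_4709)/Q) ≅ Z/16Z × Z/276Z.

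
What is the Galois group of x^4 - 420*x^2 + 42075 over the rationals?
Gal(K/Q) = V_4 (Klein four-group, Z/2Z × Z/2Z)

f factors as (x^2 - 165)(x^2 - 255), so the splitting field is K = Q(sqrt(165), sqrt(255)). The elements 165, 255, 42075 are all non-squares in Q, so sqrt(165) and sqrt(255) generate independent quadratic extensions. Thus [K:Q] = 4 and Gal(K/Q) is generated by the two order-2 automorphisms sqrt(165) ↦ -sqrt(165) and sqrt(255) ↦ -sqrt(255), giving V_4.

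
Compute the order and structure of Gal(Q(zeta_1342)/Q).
|Gal(Q(zeta_1342)/Q)| = phi(1342) = 600; group ≅ (Z/1342Z)^* ≅ Z/10Z × Z/60Z

The n-th cyclotomic polynomial Φ_1342(x) is the minimal polynomial of zeta_1342 over Q and has degree phi(1342) = 600. So Q(zeta_1342) is a degree-600 Galois extension with Galois group (Z/1342Z)^*. By CRT, (Z/1342Z)^* ≅ (Z/2Z)^* × (Z/11Z)^* × (Z/61Z)^*. Each prime-power unit group is (Z/2Z)^* ≅ trivial group (order 1); (Z/11Z)^* ≅ Z/10Z; (Z/61Z)^* ≅ Z/60Z. Hence Gal(Q(zeta_1342)/Q) ≅ Z/10Z × Z/60Z.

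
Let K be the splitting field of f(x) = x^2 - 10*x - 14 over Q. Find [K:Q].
[K:Q] = 2

The discriminant of x^2 + (-10)*x + (-14) is b^2 - 4c = 100 - (-56) = 156. Since 156 is not a perfect square in Q, the polynomial is irreducible over Q. Its two roots generate a degree-2 extension, so [K:Q] = 2.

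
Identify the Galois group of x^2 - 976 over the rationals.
Gal(K/Q) = Z/2Z (cyclic of order 2)

x^2 - 976 is irreducible over Q since 976 is not a rational square. The splitting field Q(sqrt(976)) has degree 2 over Q, and its unique nontrivial automorphism is sqrt(976) ↦ -sqrt(976). Hence Gal(Q(sqrt(976))/Q) = Z/2Z.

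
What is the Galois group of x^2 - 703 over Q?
Gal(K/Q) = Z/2Z (cyclic of order 2)

x^2 - 703 is irreducible over Q since 703 is not a rational square. The splitting field Q(sqrt(703)) has degree 2 over Q, and its unique nontrivial automorphism is sqrt(703) ↦ -sqrt(703). Hence Gal(Q(sqrt(703))/Q) = Z/2Z.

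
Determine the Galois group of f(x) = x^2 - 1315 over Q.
Gal(K/Q) = Z/2Z (cyclic of order 2)

x^2 - 1315 is irreducible over Q since 1315 is not a rational square. The splitting field Q(sqrt(1315)) has degree 2 over Q, and its unique nontrivial automorphism is sqrt(1315) ↦ -sqrt(1315). Hence Gal(Q(sqrt(1315))/Q) = Z/2Z.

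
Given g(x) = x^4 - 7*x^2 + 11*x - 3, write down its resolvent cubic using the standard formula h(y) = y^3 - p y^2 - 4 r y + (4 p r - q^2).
h(y) = y^3 + 7*y^2 + 12*y - 37

Identify coefficients: p = -7, q = 11, r = -3.
Plug into h(y) = y^3 - p y^2 - 4 r y + (4 p r - q^2):
  h(y) = y^3 - (-7) y^2 - 4*(-3) y + (4*(-7)*(-3) - (11)^2)
       = y^3 + (7) y^2 + (12) y + (-37).
Simplifying: h(y) = y^3 + 7*y^2 + 12*y - 37.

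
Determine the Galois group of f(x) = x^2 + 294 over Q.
Gal(K/Q) = Z/2Z (cyclic of order 2)

x^2 + 294 is irreducible over Q since -294 is not a rational square. The splitting field Q(sqrt(-294)) has degree 2 over Q, and its unique nontrivial automorphism is sqrt(-294) ↦ -sqrt(-294). Hence Gal(Q(sqrt(-294))/Q) = Z/2Z.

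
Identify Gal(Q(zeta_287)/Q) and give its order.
|Gal(Q(zeta_287)/Q)| = phi(287) = 240; group ≅ (Z/287Z)^* ≅ Z/6Z × Z/40Z

The n-th cyclotomic polynomial Φ_287(x) is the minimal polynomial of zeta_287 over Q and has degree phi(287) = 240. So Q(zeta_287) is a degree-240 Galois extension with Galois group (Z/287Z)^*. By CRT, (Z/287Z)^* ≅ (Z/7Z)^* × (Z/41Z)^*. Each prime-power unit group is (Z/7Z)^* ≅ Z/6Z; (Z/41Z)^* ≅ Z/40Z. Hence Gal(Q(zeta_287)/Q) ≅ Z/6Z × Z/40Z.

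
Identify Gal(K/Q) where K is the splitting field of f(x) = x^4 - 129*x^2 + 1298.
Gal(K/Q) = V_4 (Klein four-group, Z/2Z × Z/2Z)

f factors as (x^2 - 11)(x^2 - 118), so the splitting field is K = Q(sqrt(11), sqrt(118)). The elements 11, 118, 1298 are all non-squares in Q, so sqrt(11) and sqrt(118) generate independent quadratic extensions. Thus [K:Q] = 4 and Gal(K/Q) is generated by the two order-2 automorphisms sqrt(11) ↦ -sqrt(11) and sqrt(118) ↦ -sqrt(118), giving V_4.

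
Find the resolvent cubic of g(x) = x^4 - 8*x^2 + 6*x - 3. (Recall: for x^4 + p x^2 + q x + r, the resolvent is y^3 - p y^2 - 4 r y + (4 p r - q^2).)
h(y) = y^3 + 8*y^2 + 12*y + 60

Identify coefficients: p = -8, q = 6, r = -3.
Plug into h(y) = y^3 - p y^2 - 4 r y + (4 p r - q^2):
  h(y) = y^3 - (-8) y^2 - 4*(-3) y + (4*(-8)*(-3) - (6)^2)
       = y^3 + (8) y^2 + (12) y + (60).
Simplifying: h(y) = y^3 + 8*y^2 + 12*y + 60.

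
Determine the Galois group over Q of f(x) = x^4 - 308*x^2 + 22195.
Gal(K/Q) = V_4 (Klein four-group, Z/2Z × Z/2Z)

f factors as (x^2 - 193)(x^2 - 115), so the splitting field is K = Q(sqrt(193), sqrt(115)). The elements 193, 115, 22195 are all non-squares in Q, so sqrt(193) and sqrt(115) generate independent quadratic extensions. Thus [K:Q] = 4 and Gal(K/Q) is generated by the two order-2 automorphisms sqrt(193) ↦ -sqrt(193) and sqrt(115) ↦ -sqrt(115), giving V_4.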